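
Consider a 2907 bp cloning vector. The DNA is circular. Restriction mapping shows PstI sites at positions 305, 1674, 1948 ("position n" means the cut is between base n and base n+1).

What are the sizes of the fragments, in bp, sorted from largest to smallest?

1369, 1264, 274 bp

Circular molecule, 3 cuts → 3 fragments:
  1674 − 305 = 1369 bp
  1948 − 1674 = 274 bp
  wrap: 2907 − 1948 + 305 = 1264 bp
Sorted largest to smallest: 1369, 1264, 274 bp.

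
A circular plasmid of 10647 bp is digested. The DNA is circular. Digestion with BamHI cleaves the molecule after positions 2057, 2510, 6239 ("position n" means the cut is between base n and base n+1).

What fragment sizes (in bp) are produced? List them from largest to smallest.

6465, 3729, 453 bp

Circular molecule, 3 cuts → 3 fragments:
  2510 − 2057 = 453 bp
  6239 − 2510 = 3729 bp
  wrap: 10647 − 6239 + 2057 = 6465 bp
Sorted largest to smallest: 6465, 3729, 453 bp.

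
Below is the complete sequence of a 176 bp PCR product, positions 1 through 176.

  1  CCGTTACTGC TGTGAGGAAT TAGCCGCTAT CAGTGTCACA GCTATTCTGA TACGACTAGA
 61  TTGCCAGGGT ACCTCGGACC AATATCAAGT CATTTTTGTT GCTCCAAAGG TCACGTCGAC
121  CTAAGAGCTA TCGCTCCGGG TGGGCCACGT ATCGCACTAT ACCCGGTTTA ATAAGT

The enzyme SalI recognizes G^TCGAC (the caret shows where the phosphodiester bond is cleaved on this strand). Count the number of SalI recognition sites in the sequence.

GTCGAC occurs starting at position 115.
SalI cuts at 1 site.

1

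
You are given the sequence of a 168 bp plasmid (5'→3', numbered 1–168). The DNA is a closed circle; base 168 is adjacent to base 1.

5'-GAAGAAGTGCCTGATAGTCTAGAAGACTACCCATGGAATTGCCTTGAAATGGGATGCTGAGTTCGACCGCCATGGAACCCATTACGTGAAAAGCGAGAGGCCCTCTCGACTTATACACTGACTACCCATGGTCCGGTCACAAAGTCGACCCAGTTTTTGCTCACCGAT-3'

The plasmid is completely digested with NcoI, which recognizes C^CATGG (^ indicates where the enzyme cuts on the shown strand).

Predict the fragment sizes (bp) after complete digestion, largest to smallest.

NcoI sites (CCATGG) start at positions 31, 70, 126.
NcoI cuts after the first base of each site, so after positions 31, 70, 126.
Circular molecule, 3 cuts → 3 fragments:
  32–70 → 39 bp
  71–126 → 56 bp
  127–168 then 1–31 → 42 + 31 = 73 bp
Sorted largest to smallest: 73, 56, 39 bp.

73, 56, 39 bp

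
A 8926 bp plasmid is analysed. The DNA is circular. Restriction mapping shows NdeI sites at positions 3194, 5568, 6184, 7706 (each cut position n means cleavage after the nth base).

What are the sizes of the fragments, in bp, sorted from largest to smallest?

4414, 2374, 1522, 616 bp

Circular molecule, 4 cuts → 4 fragments:
  5568 − 3194 = 2374 bp
  6184 − 5568 = 616 bp
  7706 − 6184 = 1522 bp
  wrap: 8926 − 7706 + 3194 = 4414 bp
Sorted largest to smallest: 4414, 2374, 1522, 616 bp.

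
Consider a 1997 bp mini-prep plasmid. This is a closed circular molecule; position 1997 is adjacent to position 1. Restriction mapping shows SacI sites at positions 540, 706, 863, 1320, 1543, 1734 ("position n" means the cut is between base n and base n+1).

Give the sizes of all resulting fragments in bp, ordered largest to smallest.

Circular molecule, 6 cuts → 6 fragments:
  706 − 540 = 166 bp
  863 − 706 = 157 bp
  1320 − 863 = 457 bp
  1543 − 1320 = 223 bp
  1734 − 1543 = 191 bp
  wrap: 1997 − 1734 + 540 = 803 bp
Sorted largest to smallest: 803, 457, 223, 191, 166, 157 bp.

803, 457, 223, 191, 166, 157 bp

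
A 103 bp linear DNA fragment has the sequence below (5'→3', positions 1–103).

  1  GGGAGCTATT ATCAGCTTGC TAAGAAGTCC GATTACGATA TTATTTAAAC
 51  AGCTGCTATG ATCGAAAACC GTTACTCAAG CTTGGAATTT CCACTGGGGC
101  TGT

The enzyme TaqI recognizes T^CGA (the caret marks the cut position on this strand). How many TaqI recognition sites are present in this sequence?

1

TCGA occurs starting at position 62.
TaqI cuts at 1 site.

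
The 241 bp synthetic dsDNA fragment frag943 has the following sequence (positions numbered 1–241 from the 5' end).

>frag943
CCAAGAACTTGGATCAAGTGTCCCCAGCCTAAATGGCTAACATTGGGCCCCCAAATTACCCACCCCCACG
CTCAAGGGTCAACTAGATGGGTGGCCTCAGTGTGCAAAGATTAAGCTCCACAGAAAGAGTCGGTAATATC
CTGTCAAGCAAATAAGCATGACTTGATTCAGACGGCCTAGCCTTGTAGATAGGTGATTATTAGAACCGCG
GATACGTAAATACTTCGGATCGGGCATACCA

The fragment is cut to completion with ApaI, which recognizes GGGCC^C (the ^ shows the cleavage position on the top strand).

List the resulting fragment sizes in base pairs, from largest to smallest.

192, 49 bp

The ApaI site (GGGCCC) starts at position 45.
ApaI cuts after base 5 of each site (before the last base), so after position 49.
Linear molecule, 1 cut → 2 fragments:
  1–49 → 49 bp
  50–241 → 192 bp
Sorted largest to smallest: 192, 49 bp.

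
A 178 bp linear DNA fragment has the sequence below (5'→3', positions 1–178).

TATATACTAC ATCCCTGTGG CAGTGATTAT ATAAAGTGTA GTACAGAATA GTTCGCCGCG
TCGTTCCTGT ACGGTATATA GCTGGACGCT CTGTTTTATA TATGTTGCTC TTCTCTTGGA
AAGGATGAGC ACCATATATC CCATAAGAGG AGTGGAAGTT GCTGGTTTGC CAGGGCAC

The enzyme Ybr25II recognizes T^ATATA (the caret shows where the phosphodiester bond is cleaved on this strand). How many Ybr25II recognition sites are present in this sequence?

TATATA occurs starting at positions 1, 28, 75, 97.
Ybr25II cuts at 4 sites.

4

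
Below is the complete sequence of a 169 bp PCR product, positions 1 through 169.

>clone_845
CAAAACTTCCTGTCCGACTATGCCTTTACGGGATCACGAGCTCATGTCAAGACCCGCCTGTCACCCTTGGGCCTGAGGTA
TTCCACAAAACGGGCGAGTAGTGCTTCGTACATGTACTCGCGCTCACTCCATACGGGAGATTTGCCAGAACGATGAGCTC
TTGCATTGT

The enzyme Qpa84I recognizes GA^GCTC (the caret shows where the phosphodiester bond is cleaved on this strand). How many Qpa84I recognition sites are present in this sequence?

GAGCTC occurs starting at positions 38, 155.
Qpa84I cuts at 2 sites.

2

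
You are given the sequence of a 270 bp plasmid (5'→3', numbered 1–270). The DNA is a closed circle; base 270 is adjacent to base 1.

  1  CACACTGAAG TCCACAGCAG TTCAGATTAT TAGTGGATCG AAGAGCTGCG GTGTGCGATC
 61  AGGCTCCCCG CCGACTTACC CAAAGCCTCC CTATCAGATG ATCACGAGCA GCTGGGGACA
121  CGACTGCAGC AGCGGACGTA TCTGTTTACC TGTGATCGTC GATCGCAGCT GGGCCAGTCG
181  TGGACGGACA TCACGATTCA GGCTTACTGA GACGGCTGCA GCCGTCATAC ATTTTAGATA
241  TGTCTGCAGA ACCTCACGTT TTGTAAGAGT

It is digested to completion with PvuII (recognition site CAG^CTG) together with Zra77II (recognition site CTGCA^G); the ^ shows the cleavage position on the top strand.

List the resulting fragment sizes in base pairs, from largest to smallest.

133, 52, 40, 28, 17 bp

PvuII sites (CAGCTG) start at positions 109, 166.
PvuII cuts after base 3 of each site, so after positions 111, 168.
Zra77II sites (CTGCAG) start at positions 124, 216, 244.
Zra77II cuts after base 5 of each site (before the last base), so after positions 128, 220, 248.
Combined cut positions: 111, 128, 168, 220, 248.
Circular molecule, 5 cuts → 5 fragments:
  112–128 → 17 bp
  129–168 → 40 bp
  169–220 → 52 bp
  221–248 → 28 bp
  249–270 then 1–111 → 22 + 111 = 133 bp
Sorted largest to smallest: 133, 52, 40, 28, 17 bp.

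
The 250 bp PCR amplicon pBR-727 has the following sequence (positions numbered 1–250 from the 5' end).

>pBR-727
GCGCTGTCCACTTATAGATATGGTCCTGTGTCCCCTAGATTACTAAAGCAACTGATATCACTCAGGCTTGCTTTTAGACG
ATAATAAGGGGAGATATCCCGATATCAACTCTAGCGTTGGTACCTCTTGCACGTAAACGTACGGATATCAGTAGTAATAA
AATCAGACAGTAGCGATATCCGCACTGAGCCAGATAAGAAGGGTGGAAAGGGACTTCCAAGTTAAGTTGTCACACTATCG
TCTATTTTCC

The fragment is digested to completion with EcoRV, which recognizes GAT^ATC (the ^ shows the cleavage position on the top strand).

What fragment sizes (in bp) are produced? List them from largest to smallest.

EcoRV sites (GATATC) start at positions 54, 93, 101, 144, 175.
EcoRV cuts after base 3 of each site, so after positions 56, 95, 103, 146, 177.
Linear molecule, 5 cuts → 6 fragments:
  1–56 → 56 bp
  57–95 → 39 bp
  96–103 → 8 bp
  104–146 → 43 bp
  147–177 → 31 bp
  178–250 → 73 bp
Sorted largest to smallest: 73, 56, 43, 39, 31, 8 bp.

73, 56, 43, 39, 31, 8 bp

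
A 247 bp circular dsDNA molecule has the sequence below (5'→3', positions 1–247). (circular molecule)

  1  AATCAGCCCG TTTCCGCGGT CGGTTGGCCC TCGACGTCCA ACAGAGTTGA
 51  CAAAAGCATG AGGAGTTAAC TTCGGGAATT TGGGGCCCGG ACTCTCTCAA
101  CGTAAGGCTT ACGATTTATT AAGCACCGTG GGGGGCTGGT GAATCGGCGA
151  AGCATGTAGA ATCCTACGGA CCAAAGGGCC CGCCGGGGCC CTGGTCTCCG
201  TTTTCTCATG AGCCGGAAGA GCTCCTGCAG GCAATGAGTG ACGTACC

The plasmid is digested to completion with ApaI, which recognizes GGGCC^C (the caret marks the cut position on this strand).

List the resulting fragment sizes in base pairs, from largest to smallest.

144, 93, 10 bp

ApaI sites (GGGCCC) start at positions 83, 176, 186.
ApaI cuts after base 5 of each site (before the last base), so after positions 87, 180, 190.
Circular molecule, 3 cuts → 3 fragments:
  88–180 → 93 bp
  181–190 → 10 bp
  191–247 then 1–87 → 57 + 87 = 144 bp
Sorted largest to smallest: 144, 93, 10 bp.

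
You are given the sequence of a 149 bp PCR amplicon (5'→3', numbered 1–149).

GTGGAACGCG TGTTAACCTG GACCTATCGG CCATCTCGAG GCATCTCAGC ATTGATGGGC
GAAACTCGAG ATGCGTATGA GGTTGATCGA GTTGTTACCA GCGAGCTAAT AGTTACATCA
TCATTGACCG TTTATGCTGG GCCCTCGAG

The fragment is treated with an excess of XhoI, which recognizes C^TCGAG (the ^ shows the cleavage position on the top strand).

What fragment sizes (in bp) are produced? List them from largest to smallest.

79, 35, 30, 5 bp

XhoI sites (CTCGAG) start at positions 35, 65, 144.
XhoI cuts after the first base of each site, so after positions 35, 65, 144.
Linear molecule, 3 cuts → 4 fragments:
  1–35 → 35 bp
  36–65 → 30 bp
  66–144 → 79 bp
  145–149 → 5 bp
Sorted largest to smallest: 79, 35, 30, 5 bp.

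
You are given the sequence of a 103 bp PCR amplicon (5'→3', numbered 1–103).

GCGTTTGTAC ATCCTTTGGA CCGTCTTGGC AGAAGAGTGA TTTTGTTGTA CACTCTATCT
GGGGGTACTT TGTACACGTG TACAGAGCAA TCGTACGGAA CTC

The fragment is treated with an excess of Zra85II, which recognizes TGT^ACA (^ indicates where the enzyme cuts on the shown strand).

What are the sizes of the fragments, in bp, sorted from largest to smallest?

Zra85II sites (TGTACA) start at positions 6, 47, 71, 79.
Zra85II cuts after base 3 of each site, so after positions 8, 49, 73, 81.
Linear molecule, 4 cuts → 5 fragments:
  1–8 → 8 bp
  9–49 → 41 bp
  50–73 → 24 bp
  74–81 → 8 bp
  82–103 → 22 bp
Sorted largest to smallest: 41, 24, 22, 8, 8 bp.

41, 24, 22, 8, 8 bp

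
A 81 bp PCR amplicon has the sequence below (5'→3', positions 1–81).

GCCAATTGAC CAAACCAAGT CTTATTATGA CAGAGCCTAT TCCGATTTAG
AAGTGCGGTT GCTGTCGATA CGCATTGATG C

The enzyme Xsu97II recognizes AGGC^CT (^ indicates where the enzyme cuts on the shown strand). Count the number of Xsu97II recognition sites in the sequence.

0

No occurrence of AGGCCT is present in the sequence.
Xsu97II does not cut: 0 sites.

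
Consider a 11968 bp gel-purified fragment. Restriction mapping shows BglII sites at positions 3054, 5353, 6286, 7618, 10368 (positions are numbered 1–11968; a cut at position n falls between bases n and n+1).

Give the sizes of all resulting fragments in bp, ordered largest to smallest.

3054, 2750, 2299, 1600, 1332, 933 bp

Linear molecule, 5 cuts → 6 fragments:
  3054 − 0 = 3054 bp
  5353 − 3054 = 2299 bp
  6286 − 5353 = 933 bp
  7618 − 6286 = 1332 bp
  10368 − 7618 = 2750 bp
  11968 − 10368 = 1600 bp
Sorted largest to smallest: 3054, 2750, 2299, 1600, 1332, 933 bp.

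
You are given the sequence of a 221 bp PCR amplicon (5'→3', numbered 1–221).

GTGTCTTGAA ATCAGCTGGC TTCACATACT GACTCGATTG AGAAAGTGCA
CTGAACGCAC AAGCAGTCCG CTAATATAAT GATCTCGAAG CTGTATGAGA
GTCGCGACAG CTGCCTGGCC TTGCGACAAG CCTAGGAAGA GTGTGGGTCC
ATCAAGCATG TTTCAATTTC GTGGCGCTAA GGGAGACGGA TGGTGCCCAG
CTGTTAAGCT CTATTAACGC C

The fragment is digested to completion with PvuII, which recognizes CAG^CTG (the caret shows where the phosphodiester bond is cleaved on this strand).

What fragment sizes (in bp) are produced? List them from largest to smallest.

95, 90, 21, 15 bp

PvuII sites (CAGCTG) start at positions 13, 108, 198.
PvuII cuts after base 3 of each site, so after positions 15, 110, 200.
Linear molecule, 3 cuts → 4 fragments:
  1–15 → 15 bp
  16–110 → 95 bp
  111–200 → 90 bp
  201–221 → 21 bp
Sorted largest to smallest: 95, 90, 21, 15 bp.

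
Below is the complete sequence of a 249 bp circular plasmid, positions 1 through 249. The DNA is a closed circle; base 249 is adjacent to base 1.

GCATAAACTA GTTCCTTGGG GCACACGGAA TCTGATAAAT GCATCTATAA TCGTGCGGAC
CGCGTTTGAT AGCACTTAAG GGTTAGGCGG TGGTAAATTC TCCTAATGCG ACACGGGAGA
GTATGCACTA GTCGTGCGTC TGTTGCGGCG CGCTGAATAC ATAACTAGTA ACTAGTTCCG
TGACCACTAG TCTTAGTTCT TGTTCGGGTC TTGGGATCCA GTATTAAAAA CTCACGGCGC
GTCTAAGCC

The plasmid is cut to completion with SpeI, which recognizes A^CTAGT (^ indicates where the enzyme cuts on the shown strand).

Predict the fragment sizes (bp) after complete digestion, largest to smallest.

120, 70, 37, 15, 7 bp

SpeI sites (ACTAGT) start at positions 7, 127, 164, 171, 186.
SpeI cuts after the first base of each site, so after positions 7, 127, 164, 171, 186.
Circular molecule, 5 cuts → 5 fragments:
  8–127 → 120 bp
  128–164 → 37 bp
  165–171 → 7 bp
  172–186 → 15 bp
  187–249 then 1–7 → 63 + 7 = 70 bp
Sorted largest to smallest: 120, 70, 37, 15, 7 bp.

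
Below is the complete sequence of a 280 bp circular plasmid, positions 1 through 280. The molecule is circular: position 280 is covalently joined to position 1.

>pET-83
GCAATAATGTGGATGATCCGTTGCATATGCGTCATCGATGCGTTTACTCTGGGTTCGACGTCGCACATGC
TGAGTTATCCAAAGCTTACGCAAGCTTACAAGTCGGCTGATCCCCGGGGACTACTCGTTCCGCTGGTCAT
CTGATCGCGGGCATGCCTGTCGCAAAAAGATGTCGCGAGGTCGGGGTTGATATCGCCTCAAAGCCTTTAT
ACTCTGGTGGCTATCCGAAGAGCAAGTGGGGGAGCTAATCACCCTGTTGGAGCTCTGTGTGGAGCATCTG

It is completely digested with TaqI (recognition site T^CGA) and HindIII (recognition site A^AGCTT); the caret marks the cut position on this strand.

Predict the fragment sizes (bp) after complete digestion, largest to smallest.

TaqI sites (TCGA) start at positions 35, 55.
TaqI cuts after the first base of each site, so after positions 35, 55.
HindIII sites (AAGCTT) start at positions 82, 92.
HindIII cuts after the first base of each site, so after positions 82, 92.
Combined cut positions: 35, 55, 82, 92.
Circular molecule, 4 cuts → 4 fragments:
  36–55 → 20 bp
  56–82 → 27 bp
  83–92 → 10 bp
  93–280 then 1–35 → 188 + 35 = 223 bp
Sorted largest to smallest: 223, 27, 20, 10 bp.

223, 27, 20, 10 bp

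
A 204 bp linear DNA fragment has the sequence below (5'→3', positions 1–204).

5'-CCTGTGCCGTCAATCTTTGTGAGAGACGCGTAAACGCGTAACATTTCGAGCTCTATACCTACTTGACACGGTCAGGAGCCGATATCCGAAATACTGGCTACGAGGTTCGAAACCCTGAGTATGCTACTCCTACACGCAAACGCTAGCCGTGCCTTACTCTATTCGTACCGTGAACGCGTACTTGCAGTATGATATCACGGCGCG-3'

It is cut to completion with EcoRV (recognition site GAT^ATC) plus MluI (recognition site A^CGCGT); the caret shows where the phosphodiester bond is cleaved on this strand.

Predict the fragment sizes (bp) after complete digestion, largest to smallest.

EcoRV sites (GATATC) start at positions 81, 191.
EcoRV cuts after base 3 of each site, so after positions 83, 193.
MluI sites (ACGCGT) start at positions 26, 34, 174.
MluI cuts after the first base of each site, so after positions 26, 34, 174.
Combined cut positions: 26, 34, 83, 174, 193.
Linear molecule, 5 cuts → 6 fragments:
  1–26 → 26 bp
  27–34 → 8 bp
  35–83 → 49 bp
  84–174 → 91 bp
  175–193 → 19 bp
  194–204 → 11 bp
Sorted largest to smallest: 91, 49, 26, 19, 11, 8 bp.

91, 49, 26, 19, 11, 8 bp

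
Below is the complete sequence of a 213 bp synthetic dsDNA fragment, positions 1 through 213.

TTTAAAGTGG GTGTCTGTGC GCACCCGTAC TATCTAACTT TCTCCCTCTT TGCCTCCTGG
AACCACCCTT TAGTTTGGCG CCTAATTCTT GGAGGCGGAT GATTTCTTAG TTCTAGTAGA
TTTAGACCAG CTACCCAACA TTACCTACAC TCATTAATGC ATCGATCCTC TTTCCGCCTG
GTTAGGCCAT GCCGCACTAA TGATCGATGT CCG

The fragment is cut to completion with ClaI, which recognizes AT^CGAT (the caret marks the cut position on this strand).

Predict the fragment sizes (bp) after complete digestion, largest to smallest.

162, 42, 9 bp

ClaI sites (ATCGAT) start at positions 161, 203.
ClaI cuts after base 2 of each site, so after positions 162, 204.
Linear molecule, 2 cuts → 3 fragments:
  1–162 → 162 bp
  163–204 → 42 bp
  205–213 → 9 bp
Sorted largest to smallest: 162, 42, 9 bp.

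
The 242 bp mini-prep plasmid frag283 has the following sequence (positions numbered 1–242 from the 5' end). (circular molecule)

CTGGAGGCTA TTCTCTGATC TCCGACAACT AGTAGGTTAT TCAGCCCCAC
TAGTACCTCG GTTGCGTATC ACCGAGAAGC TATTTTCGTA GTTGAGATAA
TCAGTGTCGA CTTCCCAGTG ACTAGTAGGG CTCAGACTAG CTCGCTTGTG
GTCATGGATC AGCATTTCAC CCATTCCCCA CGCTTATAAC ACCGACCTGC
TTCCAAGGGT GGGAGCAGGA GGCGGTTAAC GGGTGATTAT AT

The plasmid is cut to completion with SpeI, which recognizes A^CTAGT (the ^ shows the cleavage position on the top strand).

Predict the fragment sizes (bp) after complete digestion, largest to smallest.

SpeI sites (ACTAGT) start at positions 28, 49, 121.
SpeI cuts after the first base of each site, so after positions 28, 49, 121.
Circular molecule, 3 cuts → 3 fragments:
  29–49 → 21 bp
  50–121 → 72 bp
  122–242 then 1–28 → 121 + 28 = 149 bp
Sorted largest to smallest: 149, 72, 21 bp.

149, 72, 21 bp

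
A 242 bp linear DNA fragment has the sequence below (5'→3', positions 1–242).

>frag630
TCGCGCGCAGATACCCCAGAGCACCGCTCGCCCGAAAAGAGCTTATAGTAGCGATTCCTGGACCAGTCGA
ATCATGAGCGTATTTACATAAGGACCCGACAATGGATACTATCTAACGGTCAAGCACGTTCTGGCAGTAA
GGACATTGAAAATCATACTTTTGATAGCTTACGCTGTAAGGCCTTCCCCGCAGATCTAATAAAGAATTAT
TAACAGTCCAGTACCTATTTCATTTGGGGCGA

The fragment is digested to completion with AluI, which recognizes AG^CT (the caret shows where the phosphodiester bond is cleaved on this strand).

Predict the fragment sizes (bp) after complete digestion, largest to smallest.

126, 75, 41 bp

AluI sites (AGCT) start at positions 40, 166.
AluI cuts after base 2 of each site, so after positions 41, 167.
Linear molecule, 2 cuts → 3 fragments:
  1–41 → 41 bp
  42–167 → 126 bp
  168–242 → 75 bp
Sorted largest to smallest: 126, 75, 41 bp.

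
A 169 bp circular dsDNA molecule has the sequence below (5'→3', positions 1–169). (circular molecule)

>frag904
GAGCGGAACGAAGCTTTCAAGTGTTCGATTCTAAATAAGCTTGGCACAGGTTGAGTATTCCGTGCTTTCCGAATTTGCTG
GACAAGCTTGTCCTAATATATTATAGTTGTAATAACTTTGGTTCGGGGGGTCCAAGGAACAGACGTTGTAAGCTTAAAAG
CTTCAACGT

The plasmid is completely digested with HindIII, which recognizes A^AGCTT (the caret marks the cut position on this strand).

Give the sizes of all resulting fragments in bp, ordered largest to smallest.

66, 47, 26, 22, 8 bp

HindIII sites (AAGCTT) start at positions 11, 37, 84, 150, 158.
HindIII cuts after the first base of each site, so after positions 11, 37, 84, 150, 158.
Circular molecule, 5 cuts → 5 fragments:
  12–37 → 26 bp
  38–84 → 47 bp
  85–150 → 66 bp
  151–158 → 8 bp
  159–169 then 1–11 → 11 + 11 = 22 bp
Sorted largest to smallest: 66, 47, 26, 22, 8 bp.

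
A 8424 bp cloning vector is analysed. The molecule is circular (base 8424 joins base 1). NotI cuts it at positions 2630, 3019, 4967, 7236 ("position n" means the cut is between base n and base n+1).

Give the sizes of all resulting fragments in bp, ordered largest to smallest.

3818, 2269, 1948, 389 bp

Circular molecule, 4 cuts → 4 fragments:
  3019 − 2630 = 389 bp
  4967 − 3019 = 1948 bp
  7236 − 4967 = 2269 bp
  wrap: 8424 − 7236 + 2630 = 3818 bp
Sorted largest to smallest: 3818, 2269, 1948, 389 bp.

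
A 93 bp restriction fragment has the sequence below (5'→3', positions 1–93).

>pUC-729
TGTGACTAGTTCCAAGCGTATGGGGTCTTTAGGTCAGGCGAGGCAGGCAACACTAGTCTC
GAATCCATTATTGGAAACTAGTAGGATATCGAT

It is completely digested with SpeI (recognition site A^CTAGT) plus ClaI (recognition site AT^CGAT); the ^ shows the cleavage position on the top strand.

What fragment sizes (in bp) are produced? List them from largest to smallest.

SpeI sites (ACTAGT) start at positions 5, 52, 77.
SpeI cuts after the first base of each site, so after positions 5, 52, 77.
The ClaI site (ATCGAT) starts at position 88.
ClaI cuts after base 2 of each site, so after position 89.
Combined cut positions: 5, 52, 77, 89.
Linear molecule, 4 cuts → 5 fragments:
  1–5 → 5 bp
  6–52 → 47 bp
  53–77 → 25 bp
  78–89 → 12 bp
  90–93 → 4 bp
Sorted largest to smallest: 47, 25, 12, 5, 4 bp.

47, 25, 12, 5, 4 bp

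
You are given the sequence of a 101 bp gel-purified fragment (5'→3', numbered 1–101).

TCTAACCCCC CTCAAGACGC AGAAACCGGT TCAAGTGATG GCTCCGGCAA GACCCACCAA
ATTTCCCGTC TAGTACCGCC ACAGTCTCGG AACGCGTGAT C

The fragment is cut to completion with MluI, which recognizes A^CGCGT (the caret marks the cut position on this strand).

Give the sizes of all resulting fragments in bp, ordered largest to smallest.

92, 9 bp

The MluI site (ACGCGT) starts at position 92.
MluI cuts after the first base of each site, so after position 92.
Linear molecule, 1 cut → 2 fragments:
  1–92 → 92 bp
  93–101 → 9 bp
Sorted largest to smallest: 92, 9 bp.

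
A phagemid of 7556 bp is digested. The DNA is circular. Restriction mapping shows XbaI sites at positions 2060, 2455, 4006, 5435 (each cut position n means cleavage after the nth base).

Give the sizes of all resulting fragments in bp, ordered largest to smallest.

Circular molecule, 4 cuts → 4 fragments:
  2455 − 2060 = 395 bp
  4006 − 2455 = 1551 bp
  5435 − 4006 = 1429 bp
  wrap: 7556 − 5435 + 2060 = 4181 bp
Sorted largest to smallest: 4181, 1551, 1429, 395 bp.

4181, 1551, 1429, 395 bp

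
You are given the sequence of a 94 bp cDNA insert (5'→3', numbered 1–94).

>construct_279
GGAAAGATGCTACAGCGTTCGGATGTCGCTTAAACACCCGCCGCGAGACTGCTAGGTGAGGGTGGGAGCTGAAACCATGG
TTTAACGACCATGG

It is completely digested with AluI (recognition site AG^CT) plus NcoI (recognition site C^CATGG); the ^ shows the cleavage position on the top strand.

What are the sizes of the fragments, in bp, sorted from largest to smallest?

The AluI site (AGCT) starts at position 67.
AluI cuts after base 2 of each site, so after position 68.
NcoI sites (CCATGG) start at positions 75, 89.
NcoI cuts after the first base of each site, so after positions 75, 89.
Combined cut positions: 68, 75, 89.
Linear molecule, 3 cuts → 4 fragments:
  1–68 → 68 bp
  69–75 → 7 bp
  76–89 → 14 bp
  90–94 → 5 bp
Sorted largest to smallest: 68, 14, 7, 5 bp.

68, 14, 7, 5 bp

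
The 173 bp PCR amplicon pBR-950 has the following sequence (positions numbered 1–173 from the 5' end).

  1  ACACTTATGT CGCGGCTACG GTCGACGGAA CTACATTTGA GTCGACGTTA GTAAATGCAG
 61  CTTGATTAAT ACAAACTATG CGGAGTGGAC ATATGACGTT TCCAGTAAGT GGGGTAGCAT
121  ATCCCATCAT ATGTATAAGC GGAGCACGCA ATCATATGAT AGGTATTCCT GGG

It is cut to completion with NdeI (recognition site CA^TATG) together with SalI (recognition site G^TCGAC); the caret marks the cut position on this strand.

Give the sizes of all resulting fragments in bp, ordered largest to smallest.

50, 38, 25, 21, 20, 19 bp

NdeI sites (CATATG) start at positions 90, 128, 153.
NdeI cuts after base 2 of each site, so after positions 91, 129, 154.
SalI sites (GTCGAC) start at positions 21, 41.
SalI cuts after the first base of each site, so after positions 21, 41.
Combined cut positions: 21, 41, 91, 129, 154.
Linear molecule, 5 cuts → 6 fragments:
  1–21 → 21 bp
  22–41 → 20 bp
  42–91 → 50 bp
  92–129 → 38 bp
  130–154 → 25 bp
  155–173 → 19 bp
Sorted largest to smallest: 50, 38, 25, 21, 20, 19 bp.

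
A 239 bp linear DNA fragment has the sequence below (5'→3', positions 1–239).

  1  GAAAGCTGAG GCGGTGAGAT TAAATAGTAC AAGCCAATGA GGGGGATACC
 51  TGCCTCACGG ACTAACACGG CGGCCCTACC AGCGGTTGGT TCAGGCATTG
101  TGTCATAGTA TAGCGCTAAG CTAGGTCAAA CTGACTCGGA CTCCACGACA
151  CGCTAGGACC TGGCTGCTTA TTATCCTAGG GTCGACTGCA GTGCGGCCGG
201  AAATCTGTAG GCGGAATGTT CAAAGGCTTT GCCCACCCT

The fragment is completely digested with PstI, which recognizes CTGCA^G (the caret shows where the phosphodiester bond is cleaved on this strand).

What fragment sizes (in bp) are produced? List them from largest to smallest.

190, 49 bp

The PstI site (CTGCAG) starts at position 186.
PstI cuts after base 5 of each site (before the last base), so after position 190.
Linear molecule, 1 cut → 2 fragments:
  1–190 → 190 bp
  191–239 → 49 bp
Sorted largest to smallest: 190, 49 bp.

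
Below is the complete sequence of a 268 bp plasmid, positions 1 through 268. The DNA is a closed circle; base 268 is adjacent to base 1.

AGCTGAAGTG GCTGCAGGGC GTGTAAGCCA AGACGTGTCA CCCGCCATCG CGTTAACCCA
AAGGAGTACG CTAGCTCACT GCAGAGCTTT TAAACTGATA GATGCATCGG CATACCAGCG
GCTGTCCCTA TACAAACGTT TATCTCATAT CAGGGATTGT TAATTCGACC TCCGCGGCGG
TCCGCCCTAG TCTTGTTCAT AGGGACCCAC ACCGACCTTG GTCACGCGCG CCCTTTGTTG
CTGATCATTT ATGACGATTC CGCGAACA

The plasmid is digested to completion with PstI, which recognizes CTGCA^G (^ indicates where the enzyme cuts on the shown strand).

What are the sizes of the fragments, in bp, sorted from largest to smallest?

201, 67 bp

PstI sites (CTGCAG) start at positions 12, 79.
PstI cuts after base 5 of each site (before the last base), so after positions 16, 83.
Circular molecule, 2 cuts → 2 fragments:
  17–83 → 67 bp
  84–268 then 1–16 → 185 + 16 = 201 bp
Sorted largest to smallest: 201, 67 bp.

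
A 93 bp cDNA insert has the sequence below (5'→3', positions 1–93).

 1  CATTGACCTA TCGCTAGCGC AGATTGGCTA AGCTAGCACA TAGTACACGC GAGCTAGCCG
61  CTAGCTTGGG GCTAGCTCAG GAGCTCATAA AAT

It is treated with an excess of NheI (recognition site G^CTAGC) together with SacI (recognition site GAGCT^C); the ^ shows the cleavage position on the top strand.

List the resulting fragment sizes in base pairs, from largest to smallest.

NheI sites (GCTAGC) start at positions 13, 32, 53, 60, 71.
NheI cuts after the first base of each site, so after positions 13, 32, 53, 60, 71.
The SacI site (GAGCTC) starts at position 81.
SacI cuts after base 5 of each site (before the last base), so after position 85.
Combined cut positions: 13, 32, 53, 60, 71, 85.
Linear molecule, 6 cuts → 7 fragments:
  1–13 → 13 bp
  14–32 → 19 bp
  33–53 → 21 bp
  54–60 → 7 bp
  61–71 → 11 bp
  72–85 → 14 bp
  86–93 → 8 bp
Sorted largest to smallest: 21, 19, 14, 13, 11, 8, 7 bp.

21, 19, 14, 13, 11, 8, 7 bp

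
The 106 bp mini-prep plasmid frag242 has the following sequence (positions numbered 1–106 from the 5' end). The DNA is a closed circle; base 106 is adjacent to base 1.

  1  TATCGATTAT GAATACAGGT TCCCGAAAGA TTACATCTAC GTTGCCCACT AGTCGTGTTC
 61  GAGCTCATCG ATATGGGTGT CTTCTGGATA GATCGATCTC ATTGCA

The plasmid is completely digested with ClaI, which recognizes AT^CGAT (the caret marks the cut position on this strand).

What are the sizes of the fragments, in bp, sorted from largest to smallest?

ClaI sites (ATCGAT) start at positions 2, 67, 92.
ClaI cuts after base 2 of each site, so after positions 3, 68, 93.
Circular molecule, 3 cuts → 3 fragments:
  4–68 → 65 bp
  69–93 → 25 bp
  94–106 then 1–3 → 13 + 3 = 16 bp
Sorted largest to smallest: 65, 25, 16 bp.

65, 25, 16 bp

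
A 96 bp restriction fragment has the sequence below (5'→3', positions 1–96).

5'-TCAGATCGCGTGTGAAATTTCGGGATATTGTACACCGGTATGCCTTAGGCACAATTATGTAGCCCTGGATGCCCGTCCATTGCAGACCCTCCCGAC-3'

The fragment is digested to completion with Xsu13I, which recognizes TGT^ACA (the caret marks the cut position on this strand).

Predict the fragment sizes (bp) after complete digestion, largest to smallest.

The Xsu13I site (TGTACA) starts at position 29.
Xsu13I cuts after base 3 of each site, so after position 31.
Linear molecule, 1 cut → 2 fragments:
  1–31 → 31 bp
  32–96 → 65 bp
Sorted largest to smallest: 65, 31 bp.

65, 31 bp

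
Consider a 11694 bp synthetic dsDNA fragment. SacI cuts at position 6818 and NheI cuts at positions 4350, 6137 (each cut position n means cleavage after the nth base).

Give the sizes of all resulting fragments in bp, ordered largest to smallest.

4876, 4350, 1787, 681 bp

Combined cut positions (sorted): 4350, 6137, 6818.
Linear molecule, 3 cuts → 4 fragments:
  4350 − 0 = 4350 bp
  6137 − 4350 = 1787 bp
  6818 − 6137 = 681 bp
  11694 − 6818 = 4876 bp
Sorted largest to smallest: 4876, 4350, 1787, 681 bp.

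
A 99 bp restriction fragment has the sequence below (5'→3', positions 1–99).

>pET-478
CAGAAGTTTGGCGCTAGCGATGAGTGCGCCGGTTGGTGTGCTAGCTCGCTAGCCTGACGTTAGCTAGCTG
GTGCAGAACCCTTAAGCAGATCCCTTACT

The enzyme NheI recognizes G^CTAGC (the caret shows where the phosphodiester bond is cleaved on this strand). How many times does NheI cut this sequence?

4

GCTAGC occurs starting at positions 13, 40, 48, 63.
NheI cuts at 4 sites.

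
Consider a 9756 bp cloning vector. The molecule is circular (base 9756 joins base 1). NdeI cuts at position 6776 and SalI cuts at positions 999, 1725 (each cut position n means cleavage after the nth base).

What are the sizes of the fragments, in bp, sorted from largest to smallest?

5051, 3979, 726 bp

Combined cut positions (sorted): 999, 1725, 6776.
Circular molecule, 3 cuts → 3 fragments:
  1725 − 999 = 726 bp
  6776 − 1725 = 5051 bp
  wrap: 9756 − 6776 + 999 = 3979 bp
Sorted largest to smallest: 5051, 3979, 726 bp.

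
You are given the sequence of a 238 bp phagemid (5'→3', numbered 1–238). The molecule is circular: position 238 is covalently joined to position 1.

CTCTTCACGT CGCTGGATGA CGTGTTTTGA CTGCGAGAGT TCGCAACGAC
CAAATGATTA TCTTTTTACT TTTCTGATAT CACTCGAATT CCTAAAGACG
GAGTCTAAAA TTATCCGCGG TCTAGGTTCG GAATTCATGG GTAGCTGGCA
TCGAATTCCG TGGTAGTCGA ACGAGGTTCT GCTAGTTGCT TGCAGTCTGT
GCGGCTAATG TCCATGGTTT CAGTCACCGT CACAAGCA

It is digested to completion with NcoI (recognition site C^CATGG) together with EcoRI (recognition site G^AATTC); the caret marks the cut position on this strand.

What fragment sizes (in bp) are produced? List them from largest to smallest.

The NcoI site (CCATGG) starts at position 212.
NcoI cuts after the first base of each site, so after position 212.
EcoRI sites (GAATTC) start at positions 86, 131, 153.
EcoRI cuts after the first base of each site, so after positions 86, 131, 153.
Combined cut positions: 86, 131, 153, 212.
Circular molecule, 4 cuts → 4 fragments:
  87–131 → 45 bp
  132–153 → 22 bp
  154–212 → 59 bp
  213–238 then 1–86 → 26 + 86 = 112 bp
Sorted largest to smallest: 112, 59, 45, 22 bp.

112, 59, 45, 22 bp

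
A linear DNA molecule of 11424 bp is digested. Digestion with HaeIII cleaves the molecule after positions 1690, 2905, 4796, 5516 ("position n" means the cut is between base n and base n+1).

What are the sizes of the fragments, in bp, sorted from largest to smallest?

5908, 1891, 1690, 1215, 720 bp

Linear molecule, 4 cuts → 5 fragments:
  1690 − 0 = 1690 bp
  2905 − 1690 = 1215 bp
  4796 − 2905 = 1891 bp
  5516 − 4796 = 720 bp
  11424 − 5516 = 5908 bp
Sorted largest to smallest: 5908, 1891, 1690, 1215, 720 bp.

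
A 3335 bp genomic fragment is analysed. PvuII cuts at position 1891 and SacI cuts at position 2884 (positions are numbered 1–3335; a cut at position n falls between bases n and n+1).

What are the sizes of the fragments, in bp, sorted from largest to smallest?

1891, 993, 451 bp

Combined cut positions (sorted): 1891, 2884.
Linear molecule, 2 cuts → 3 fragments:
  1891 − 0 = 1891 bp
  2884 − 1891 = 993 bp
  3335 − 2884 = 451 bp
Sorted largest to smallest: 1891, 993, 451 bp.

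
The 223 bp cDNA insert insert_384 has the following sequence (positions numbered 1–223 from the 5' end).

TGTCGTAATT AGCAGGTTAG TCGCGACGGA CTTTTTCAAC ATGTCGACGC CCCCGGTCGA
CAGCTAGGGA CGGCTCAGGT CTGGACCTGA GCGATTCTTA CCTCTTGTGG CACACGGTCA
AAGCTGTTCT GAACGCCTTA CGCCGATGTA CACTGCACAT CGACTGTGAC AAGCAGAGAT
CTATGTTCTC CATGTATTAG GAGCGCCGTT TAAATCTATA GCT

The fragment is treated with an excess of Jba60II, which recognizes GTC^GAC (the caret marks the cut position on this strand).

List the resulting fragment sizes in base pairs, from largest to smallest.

Jba60II sites (GTCGAC) start at positions 43, 56.
Jba60II cuts after base 3 of each site, so after positions 45, 58.
Linear molecule, 2 cuts → 3 fragments:
  1–45 → 45 bp
  46–58 → 13 bp
  59–223 → 165 bp
Sorted largest to smallest: 165, 45, 13 bp.

165, 45, 13 bp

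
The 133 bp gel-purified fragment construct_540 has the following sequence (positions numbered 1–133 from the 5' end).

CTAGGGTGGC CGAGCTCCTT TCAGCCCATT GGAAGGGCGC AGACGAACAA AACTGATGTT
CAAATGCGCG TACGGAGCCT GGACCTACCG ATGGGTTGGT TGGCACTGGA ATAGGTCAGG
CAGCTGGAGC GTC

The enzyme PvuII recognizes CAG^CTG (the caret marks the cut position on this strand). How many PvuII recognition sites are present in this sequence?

CAGCTG occurs starting at position 121.
PvuII cuts at 1 site.

1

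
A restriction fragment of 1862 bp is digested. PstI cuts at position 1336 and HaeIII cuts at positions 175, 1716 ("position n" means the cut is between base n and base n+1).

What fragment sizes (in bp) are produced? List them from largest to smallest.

Combined cut positions (sorted): 175, 1336, 1716.
Linear molecule, 3 cuts → 4 fragments:
  175 − 0 = 175 bp
  1336 − 175 = 1161 bp
  1716 − 1336 = 380 bp
  1862 − 1716 = 146 bp
Sorted largest to smallest: 1161, 380, 175, 146 bp.

1161, 380, 175, 146 bp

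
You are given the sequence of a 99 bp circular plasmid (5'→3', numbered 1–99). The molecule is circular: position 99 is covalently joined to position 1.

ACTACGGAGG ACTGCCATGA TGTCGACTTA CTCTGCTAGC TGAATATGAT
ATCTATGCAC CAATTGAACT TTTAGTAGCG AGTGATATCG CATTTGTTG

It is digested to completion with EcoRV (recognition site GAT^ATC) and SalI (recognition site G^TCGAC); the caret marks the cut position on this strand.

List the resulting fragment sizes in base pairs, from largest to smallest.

EcoRV sites (GATATC) start at positions 48, 84.
EcoRV cuts after base 3 of each site, so after positions 50, 86.
The SalI site (GTCGAC) starts at position 22.
SalI cuts after the first base of each site, so after position 22.
Combined cut positions: 22, 50, 86.
Circular molecule, 3 cuts → 3 fragments:
  23–50 → 28 bp
  51–86 → 36 bp
  87–99 then 1–22 → 13 + 22 = 35 bp
Sorted largest to smallest: 36, 35, 28 bp.

36, 35, 28 bp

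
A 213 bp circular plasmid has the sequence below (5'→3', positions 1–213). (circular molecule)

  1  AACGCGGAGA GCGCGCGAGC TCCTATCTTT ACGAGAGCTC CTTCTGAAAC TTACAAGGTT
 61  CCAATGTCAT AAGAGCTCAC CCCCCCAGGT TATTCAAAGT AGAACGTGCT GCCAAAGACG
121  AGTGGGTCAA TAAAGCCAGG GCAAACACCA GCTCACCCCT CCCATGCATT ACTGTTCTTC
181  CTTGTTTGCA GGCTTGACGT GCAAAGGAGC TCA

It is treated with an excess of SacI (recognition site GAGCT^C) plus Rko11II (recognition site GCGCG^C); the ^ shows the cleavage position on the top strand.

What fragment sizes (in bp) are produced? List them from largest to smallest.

SacI sites (GAGCTC) start at positions 17, 35, 73, 207.
SacI cuts after base 5 of each site (before the last base), so after positions 21, 39, 77, 211.
The Rko11II site (GCGCGC) starts at position 11.
Rko11II cuts after base 5 of each site (before the last base), so after position 15.
Combined cut positions: 15, 21, 39, 77, 211.
Circular molecule, 5 cuts → 5 fragments:
  16–21 → 6 bp
  22–39 → 18 bp
  40–77 → 38 bp
  78–211 → 134 bp
  212–213 then 1–15 → 2 + 15 = 17 bp
Sorted largest to smallest: 134, 38, 18, 17, 6 bp.

134, 38, 18, 17, 6 bp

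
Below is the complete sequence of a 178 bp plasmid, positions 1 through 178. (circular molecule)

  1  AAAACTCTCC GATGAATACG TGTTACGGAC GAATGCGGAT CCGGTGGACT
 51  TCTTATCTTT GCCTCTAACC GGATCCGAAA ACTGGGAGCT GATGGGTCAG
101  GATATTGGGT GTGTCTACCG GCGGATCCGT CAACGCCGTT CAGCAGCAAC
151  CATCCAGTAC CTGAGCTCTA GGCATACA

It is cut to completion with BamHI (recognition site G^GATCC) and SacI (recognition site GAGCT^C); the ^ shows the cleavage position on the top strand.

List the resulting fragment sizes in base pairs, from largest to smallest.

52, 48, 44, 34 bp

BamHI sites (GGATCC) start at positions 37, 71, 123.
BamHI cuts after the first base of each site, so after positions 37, 71, 123.
The SacI site (GAGCTC) starts at position 163.
SacI cuts after base 5 of each site (before the last base), so after position 167.
Combined cut positions: 37, 71, 123, 167.
Circular molecule, 4 cuts → 4 fragments:
  38–71 → 34 bp
  72–123 → 52 bp
  124–167 → 44 bp
  168–178 then 1–37 → 11 + 37 = 48 bp
Sorted largest to smallest: 52, 48, 44, 34 bp.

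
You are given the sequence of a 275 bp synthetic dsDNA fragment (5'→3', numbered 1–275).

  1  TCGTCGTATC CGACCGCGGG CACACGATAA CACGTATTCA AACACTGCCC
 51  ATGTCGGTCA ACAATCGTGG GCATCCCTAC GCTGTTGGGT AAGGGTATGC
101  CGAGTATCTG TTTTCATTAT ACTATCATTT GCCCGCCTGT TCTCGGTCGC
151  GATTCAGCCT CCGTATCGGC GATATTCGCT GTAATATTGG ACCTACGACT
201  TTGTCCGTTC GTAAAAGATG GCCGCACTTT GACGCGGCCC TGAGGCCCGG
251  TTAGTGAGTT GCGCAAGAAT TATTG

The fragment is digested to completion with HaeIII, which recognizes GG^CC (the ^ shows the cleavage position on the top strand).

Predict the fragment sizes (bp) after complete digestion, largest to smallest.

221, 30, 16, 8 bp

HaeIII sites (GGCC) start at positions 220, 236, 244.
HaeIII cuts after base 2 of each site, so after positions 221, 237, 245.
Linear molecule, 3 cuts → 4 fragments:
  1–221 → 221 bp
  222–237 → 16 bp
  238–245 → 8 bp
  246–275 → 30 bp
Sorted largest to smallest: 221, 30, 16, 8 bp.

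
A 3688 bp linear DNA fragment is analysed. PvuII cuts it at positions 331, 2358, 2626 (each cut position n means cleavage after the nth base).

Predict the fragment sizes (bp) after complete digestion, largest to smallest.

Linear molecule, 3 cuts → 4 fragments:
  331 − 0 = 331 bp
  2358 − 331 = 2027 bp
  2626 − 2358 = 268 bp
  3688 − 2626 = 1062 bp
Sorted largest to smallest: 2027, 1062, 331, 268 bp.

2027, 1062, 331, 268 bp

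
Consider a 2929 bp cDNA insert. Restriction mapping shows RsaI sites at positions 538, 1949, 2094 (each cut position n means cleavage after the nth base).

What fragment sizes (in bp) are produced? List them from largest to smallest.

Linear molecule, 3 cuts → 4 fragments:
  538 − 0 = 538 bp
  1949 − 538 = 1411 bp
  2094 − 1949 = 145 bp
  2929 − 2094 = 835 bp
Sorted largest to smallest: 1411, 835, 538, 145 bp.

1411, 835, 538, 145 bp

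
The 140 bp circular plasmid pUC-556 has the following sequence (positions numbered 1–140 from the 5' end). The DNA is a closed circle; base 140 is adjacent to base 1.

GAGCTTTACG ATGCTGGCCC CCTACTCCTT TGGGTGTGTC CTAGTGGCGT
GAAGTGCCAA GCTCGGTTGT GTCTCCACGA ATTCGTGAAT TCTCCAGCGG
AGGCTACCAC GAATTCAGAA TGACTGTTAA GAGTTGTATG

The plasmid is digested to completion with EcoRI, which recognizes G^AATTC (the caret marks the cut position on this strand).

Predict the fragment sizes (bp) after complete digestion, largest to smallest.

108, 24, 8 bp

EcoRI sites (GAATTC) start at positions 79, 87, 111.
EcoRI cuts after the first base of each site, so after positions 79, 87, 111.
Circular molecule, 3 cuts → 3 fragments:
  80–87 → 8 bp
  88–111 → 24 bp
  112–140 then 1–79 → 29 + 79 = 108 bp
Sorted largest to smallest: 108, 24, 8 bp.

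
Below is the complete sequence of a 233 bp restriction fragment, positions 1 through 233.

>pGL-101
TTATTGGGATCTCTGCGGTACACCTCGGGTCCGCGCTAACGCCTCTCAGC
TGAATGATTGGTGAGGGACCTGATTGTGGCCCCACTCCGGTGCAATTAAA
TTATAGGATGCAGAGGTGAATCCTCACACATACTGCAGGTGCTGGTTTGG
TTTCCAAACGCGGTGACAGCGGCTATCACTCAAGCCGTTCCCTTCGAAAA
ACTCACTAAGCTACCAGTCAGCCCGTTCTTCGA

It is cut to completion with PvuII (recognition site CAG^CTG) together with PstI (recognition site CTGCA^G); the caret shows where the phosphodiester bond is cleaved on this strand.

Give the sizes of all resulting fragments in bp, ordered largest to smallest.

The PvuII site (CAGCTG) starts at position 47.
PvuII cuts after base 3 of each site, so after position 49.
The PstI site (CTGCAG) starts at position 133.
PstI cuts after base 5 of each site (before the last base), so after position 137.
Combined cut positions: 49, 137.
Linear molecule, 2 cuts → 3 fragments:
  1–49 → 49 bp
  50–137 → 88 bp
  138–233 → 96 bp
Sorted largest to smallest: 96, 88, 49 bp.

96, 88, 49 bp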